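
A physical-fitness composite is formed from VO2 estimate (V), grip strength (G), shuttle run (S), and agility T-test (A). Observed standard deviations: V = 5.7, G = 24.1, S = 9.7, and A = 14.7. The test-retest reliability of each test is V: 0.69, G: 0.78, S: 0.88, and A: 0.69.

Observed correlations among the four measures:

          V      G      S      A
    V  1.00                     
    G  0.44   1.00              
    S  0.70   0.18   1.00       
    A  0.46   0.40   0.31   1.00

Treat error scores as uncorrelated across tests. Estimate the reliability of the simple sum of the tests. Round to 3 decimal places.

Var(V+G+S+A) = 5.7² + 24.1² + 9.7² + 14.7² + 2·[5.7·24.1·0.44 + 5.7·9.7·0.70 + 5.7·14.7·0.46 + 24.1·9.7·0.18 + 24.1·14.7·0.40 + 9.7·14.7·0.31] = 923.48 + 731.357 = 1654.84.
With uncorrelated errors the cross-covariances are all true-score covariance, so they carry over unchanged; only the diagonal terms shrink to ρᵢσᵢ².
True-score variance = [5.7²·0.69 + 24.1²·0.78 + 9.7²·0.88 + 14.7²·0.69] + 731.357 = 707.351 + 731.357 = 1438.71.
Reliability = 1438.71 / 1654.84 = 0.869.

0.869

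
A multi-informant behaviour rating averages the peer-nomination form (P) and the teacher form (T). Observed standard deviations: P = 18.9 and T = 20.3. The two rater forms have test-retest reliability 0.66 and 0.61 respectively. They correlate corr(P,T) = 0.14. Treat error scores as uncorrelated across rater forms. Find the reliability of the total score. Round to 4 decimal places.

0.6782

Var(P+T) = 18.9² + 20.3² + 2·[18.9·20.3·0.14] = 769.3 + 107.428 = 876.728.
Because errors are independent across components, Cov(Tᵢ,Tⱼ) = Cov(Xᵢ,Xⱼ); the off-diagonal part of the true-score variance is the same as above.
True-score variance = [18.9²·0.66 + 20.3²·0.61] + 107.428 = 487.134 + 107.428 = 594.561.
Reliability = 594.561 / 876.728 = 0.6782.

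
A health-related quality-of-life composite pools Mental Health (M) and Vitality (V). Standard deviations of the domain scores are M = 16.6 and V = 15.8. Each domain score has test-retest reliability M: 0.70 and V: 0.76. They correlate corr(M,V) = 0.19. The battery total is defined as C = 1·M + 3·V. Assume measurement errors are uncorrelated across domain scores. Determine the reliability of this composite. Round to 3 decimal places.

0.780

Var(C) = 16.6² + 3²·15.8² + 2·[3·16.6·15.8·0.19] = 2522.32 + 298.999 = 2821.32.
Under uncorrelated errors the observed covariances equal the true-score covariances, so only the own-variance terms attenuate.
True-score variance = [16.6²·0.70 + 3²·15.8²·0.76] + 298.999 = 1900.43 + 298.999 = 2199.43.
Reliability = 2199.43 / 2821.32 = 0.780.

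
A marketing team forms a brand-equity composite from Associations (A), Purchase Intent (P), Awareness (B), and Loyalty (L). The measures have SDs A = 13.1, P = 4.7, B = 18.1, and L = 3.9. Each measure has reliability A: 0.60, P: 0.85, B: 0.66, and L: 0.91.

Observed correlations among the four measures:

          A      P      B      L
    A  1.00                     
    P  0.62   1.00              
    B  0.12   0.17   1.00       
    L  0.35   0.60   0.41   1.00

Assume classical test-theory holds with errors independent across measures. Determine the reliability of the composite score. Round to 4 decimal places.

Var(A+P+B+L) = 13.1² + 4.7² + 18.1² + 3.9² + 2·[13.1·4.7·0.62 + 13.1·18.1·0.12 + 13.1·3.9·0.35 + 4.7·18.1·0.17 + 4.7·3.9·0.60 + 18.1·3.9·0.41] = 536.52 + 277.82 = 814.34.
Under uncorrelated errors the observed covariances equal the true-score covariances, so only the own-variance terms attenuate.
True-score variance = [13.1²·0.60 + 4.7²·0.85 + 18.1²·0.66 + 3.9²·0.91] + 277.82 = 351.806 + 277.82 = 629.626.
Reliability = 629.626 / 814.34 = 0.7732.

0.7732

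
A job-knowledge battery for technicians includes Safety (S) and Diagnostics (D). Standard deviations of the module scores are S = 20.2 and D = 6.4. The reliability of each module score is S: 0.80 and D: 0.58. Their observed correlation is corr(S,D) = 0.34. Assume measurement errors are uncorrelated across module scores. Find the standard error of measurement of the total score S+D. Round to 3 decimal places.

Var(total) = 449 + 87.9104 = 536.91.
True-score variance = 350.189 + 87.9104 = 438.099, so reliability = 0.8160.
Error variance = 536.91 − 438.099 = 98.8112; SEM = √98.8112 = 9.940.

9.940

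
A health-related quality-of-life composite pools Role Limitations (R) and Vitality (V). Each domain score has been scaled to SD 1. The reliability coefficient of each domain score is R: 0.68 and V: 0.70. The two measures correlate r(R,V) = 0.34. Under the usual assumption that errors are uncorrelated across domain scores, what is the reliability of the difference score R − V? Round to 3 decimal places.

Var(R−V) = 1 + 1 − 2·0.34 = 2 − 0.68 = 1.32.
Under uncorrelated errors the observed covariances equal the true-score covariances, so only the own-variance terms attenuate.
True-score variance = [0.68 + 0.70] − 0.68 = 1.38 − 0.68 = 0.7.
Reliability = 0.7 / 1.32 = 0.530.

0.530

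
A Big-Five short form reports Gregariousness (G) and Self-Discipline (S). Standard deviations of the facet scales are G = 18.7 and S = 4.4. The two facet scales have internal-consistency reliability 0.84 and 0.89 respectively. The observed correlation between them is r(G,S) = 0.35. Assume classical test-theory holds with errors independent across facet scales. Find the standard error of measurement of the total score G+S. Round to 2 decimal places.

Var(total) = 369.05 + 57.596 = 426.646.
True-score variance = 310.97 + 57.596 = 368.566, so reliability = 0.8639.
Error variance = 426.646 − 368.566 = 58.08; SEM = √58.08 = 7.62.

7.62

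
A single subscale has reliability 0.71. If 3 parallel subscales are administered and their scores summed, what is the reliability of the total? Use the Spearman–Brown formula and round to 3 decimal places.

0.880

ρ_k = kρ / (1 + (k−1)ρ) = 3·0.71 / (1 + 2·0.71) = 2.130 / 2.420 = 0.880.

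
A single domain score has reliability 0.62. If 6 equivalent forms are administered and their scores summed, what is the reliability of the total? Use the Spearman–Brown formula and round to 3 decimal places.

ρ_k = kρ / (1 + (k−1)ρ) = 6·0.62 / (1 + 5·0.62) = 3.720 / 4.100 = 0.907.

0.907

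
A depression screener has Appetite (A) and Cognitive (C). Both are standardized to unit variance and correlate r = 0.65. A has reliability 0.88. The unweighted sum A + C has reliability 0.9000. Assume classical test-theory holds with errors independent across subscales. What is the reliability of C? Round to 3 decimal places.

Var(A+C) = 2 + 2·0.65 = 3.300.
True-score variance = ρ_A + ρ_C + 2·0.65, so 0.9000 = (0.88 + ρ_C + 1.30) / 3.300.
ρ_C = 0.9000·3.300 − 0.88 − 1.30 = 0.790.

0.790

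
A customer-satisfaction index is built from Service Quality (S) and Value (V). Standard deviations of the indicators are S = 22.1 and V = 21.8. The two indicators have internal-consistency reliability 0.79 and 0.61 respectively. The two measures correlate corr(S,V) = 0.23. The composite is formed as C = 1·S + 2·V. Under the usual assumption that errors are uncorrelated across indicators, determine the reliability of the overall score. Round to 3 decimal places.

Var(C) = 22.1² + 2²·21.8² + 2·[2·22.1·21.8·0.23] = 2389.37 + 443.238 = 2832.61.
Under uncorrelated errors the observed covariances equal the true-score covariances, so only the own-variance terms attenuate.
True-score variance = [22.1²·0.79 + 2²·21.8²·0.61] + 443.238 = 1545.43 + 443.238 = 1988.67.
Reliability = 1988.67 / 2832.61 = 0.702.

0.702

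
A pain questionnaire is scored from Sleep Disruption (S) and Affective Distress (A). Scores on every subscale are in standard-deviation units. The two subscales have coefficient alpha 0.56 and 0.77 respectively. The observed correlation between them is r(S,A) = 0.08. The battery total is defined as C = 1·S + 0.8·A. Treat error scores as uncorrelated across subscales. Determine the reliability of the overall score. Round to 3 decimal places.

Var(C) = 1 + 0.8² + 2·[0.8·0.08] = 1.64 + 0.128 = 1.768.
Because errors are independent across components, Cov(Tᵢ,Tⱼ) = Cov(Xᵢ,Xⱼ); the off-diagonal part of the true-score variance is the same as above.
True-score variance = [0.56 + 0.8²·0.77] + 0.128 = 1.0528 + 0.128 = 1.1808.
Reliability = 1.1808 / 1.768 = 0.668.

0.668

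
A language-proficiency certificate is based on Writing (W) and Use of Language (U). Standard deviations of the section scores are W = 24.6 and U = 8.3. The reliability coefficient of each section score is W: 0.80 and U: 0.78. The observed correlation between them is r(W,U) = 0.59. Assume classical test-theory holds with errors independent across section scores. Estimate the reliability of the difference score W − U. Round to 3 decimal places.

0.686

Var(W−U) = 24.6² + 8.3² − 2·24.6·8.3·0.59 = 674.05 − 240.932 = 433.118.
With uncorrelated errors the cross-covariances are all true-score covariance, so they carry over unchanged; only the diagonal terms shrink to ρᵢσᵢ².
True-score variance = [24.6²·0.80 + 8.3²·0.78] − 240.932 = 537.862 − 240.932 = 296.93.
Reliability = 296.93 / 433.118 = 0.686.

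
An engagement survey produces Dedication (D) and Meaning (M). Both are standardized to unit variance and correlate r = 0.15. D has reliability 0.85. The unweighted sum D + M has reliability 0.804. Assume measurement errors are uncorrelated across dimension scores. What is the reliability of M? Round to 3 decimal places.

0.699

Var(D+M) = 2 + 2·0.15 = 2.300.
True-score variance = ρ_D + ρ_M + 2·0.15, so 0.804 = (0.85 + ρ_M + 0.30) / 2.300.
ρ_M = 0.804·2.300 − 0.85 − 0.30 = 0.699.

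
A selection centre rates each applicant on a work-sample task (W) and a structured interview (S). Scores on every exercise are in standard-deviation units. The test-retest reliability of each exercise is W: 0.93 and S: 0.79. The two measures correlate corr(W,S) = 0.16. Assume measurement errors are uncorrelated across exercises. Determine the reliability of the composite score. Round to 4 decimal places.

Var(W+S) = 2 + 2·[0.16] = 2 + 0.32 = 2.32.
Under uncorrelated errors the observed covariances equal the true-score covariances, so only the own-variance terms attenuate.
True-score variance = [0.93 + 0.79] + 0.32 = 1.72 + 0.32 = 2.04.
Reliability = 2.04 / 2.32 = 0.8793.

0.8793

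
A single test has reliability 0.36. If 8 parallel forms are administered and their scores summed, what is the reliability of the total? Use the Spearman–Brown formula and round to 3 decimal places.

ρ_k = kρ / (1 + (k−1)ρ) = 8·0.36 / (1 + 7·0.36) = 2.880 / 3.520 = 0.818.

0.818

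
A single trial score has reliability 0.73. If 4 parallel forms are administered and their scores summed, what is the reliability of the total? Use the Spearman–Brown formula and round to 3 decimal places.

0.915

ρ_k = kρ / (1 + (k−1)ρ) = 4·0.73 / (1 + 3·0.73) = 2.920 / 3.190 = 0.915.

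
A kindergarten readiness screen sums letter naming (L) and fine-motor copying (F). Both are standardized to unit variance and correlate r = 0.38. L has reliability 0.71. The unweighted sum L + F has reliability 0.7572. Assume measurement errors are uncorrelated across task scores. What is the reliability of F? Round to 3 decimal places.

0.620

Var(L+F) = 2 + 2·0.38 = 2.760.
True-score variance = ρ_L + ρ_F + 2·0.38, so 0.7572 = (0.71 + ρ_F + 0.76) / 2.760.
ρ_F = 0.7572·2.760 − 0.71 − 0.76 = 0.620.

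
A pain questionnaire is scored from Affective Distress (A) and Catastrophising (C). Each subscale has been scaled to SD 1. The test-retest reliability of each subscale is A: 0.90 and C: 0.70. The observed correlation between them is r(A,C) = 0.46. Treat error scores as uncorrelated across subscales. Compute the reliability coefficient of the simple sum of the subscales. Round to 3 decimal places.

0.863

Var(A+C) = 2 + 2·[0.46] = 2 + 0.92 = 2.92.
Because errors are independent across components, Cov(Tᵢ,Tⱼ) = Cov(Xᵢ,Xⱼ); the off-diagonal part of the true-score variance is the same as above.
True-score variance = [0.90 + 0.70] + 0.92 = 1.6 + 0.92 = 2.52.
Reliability = 2.52 / 2.92 = 0.863.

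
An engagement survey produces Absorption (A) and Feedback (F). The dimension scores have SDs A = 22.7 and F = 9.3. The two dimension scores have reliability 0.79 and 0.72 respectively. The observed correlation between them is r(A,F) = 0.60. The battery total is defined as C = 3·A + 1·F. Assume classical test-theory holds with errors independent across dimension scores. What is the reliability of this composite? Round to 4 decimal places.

Var(C) = 3²·22.7² + 9.3² + 2·[3·22.7·9.3·0.60] = 4724.1 + 759.996 = 5484.1.
Because errors are independent across components, Cov(Tᵢ,Tⱼ) = Cov(Xᵢ,Xⱼ); the off-diagonal part of the true-score variance is the same as above.
True-score variance = [3²·22.7²·0.79 + 9.3²·0.72] + 759.996 = 3725.98 + 759.996 = 4485.98.
Reliability = 4485.98 / 5484.1 = 0.8180.

0.8180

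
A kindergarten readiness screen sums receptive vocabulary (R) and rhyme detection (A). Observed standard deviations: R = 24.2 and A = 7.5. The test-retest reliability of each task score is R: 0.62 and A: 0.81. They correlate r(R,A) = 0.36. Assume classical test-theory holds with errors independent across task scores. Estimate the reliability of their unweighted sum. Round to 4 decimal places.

Var(R+A) = 24.2² + 7.5² + 2·[24.2·7.5·0.36] = 641.89 + 130.68 = 772.57.
With uncorrelated errors the cross-covariances are all true-score covariance, so they carry over unchanged; only the diagonal terms shrink to ρᵢσᵢ².
True-score variance = [24.2²·0.62 + 7.5²·0.81] + 130.68 = 408.659 + 130.68 = 539.339.
Reliability = 539.339 / 772.57 = 0.6981.

0.6981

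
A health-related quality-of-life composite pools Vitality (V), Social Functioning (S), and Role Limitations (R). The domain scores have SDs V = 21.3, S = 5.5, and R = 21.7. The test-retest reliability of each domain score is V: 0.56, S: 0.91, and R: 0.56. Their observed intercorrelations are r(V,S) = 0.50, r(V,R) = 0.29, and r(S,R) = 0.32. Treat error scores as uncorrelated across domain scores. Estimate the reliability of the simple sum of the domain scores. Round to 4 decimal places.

0.7109

Var(V+S+R) = 21.3² + 5.5² + 21.7² + 2·[21.3·5.5·0.50 + 21.3·21.7·0.29 + 5.5·21.7·0.32] = 954.83 + 461.616 = 1416.45.
With uncorrelated errors the cross-covariances are all true-score covariance, so they carry over unchanged; only the diagonal terms shrink to ρᵢσᵢ².
True-score variance = [21.3²·0.56 + 5.5²·0.91 + 21.7²·0.56] + 461.616 = 545.292 + 461.616 = 1006.91.
Reliability = 1006.91 / 1416.45 = 0.7109.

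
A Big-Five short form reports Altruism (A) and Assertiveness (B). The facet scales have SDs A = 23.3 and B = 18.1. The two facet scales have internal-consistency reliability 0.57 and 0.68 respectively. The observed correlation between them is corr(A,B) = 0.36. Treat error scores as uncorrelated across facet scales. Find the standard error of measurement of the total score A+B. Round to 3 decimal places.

Var(total) = 870.5 + 303.646 = 1174.15.
True-score variance = 532.222 + 303.646 = 835.868, so reliability = 0.7119.
Error variance = 1174.15 − 835.868 = 338.278; SEM = √338.278 = 18.392.

18.392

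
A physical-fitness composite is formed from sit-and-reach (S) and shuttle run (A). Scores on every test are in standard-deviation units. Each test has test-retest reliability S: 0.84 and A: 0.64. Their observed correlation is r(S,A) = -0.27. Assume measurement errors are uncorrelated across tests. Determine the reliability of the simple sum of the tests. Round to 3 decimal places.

0.644

Var(S+A) = 2 + 2·[(-0.27)] = 2 − 0.54 = 1.46.
Because errors are independent across components, Cov(Tᵢ,Tⱼ) = Cov(Xᵢ,Xⱼ); the off-diagonal part of the true-score variance is the same as above.
True-score variance = [0.84 + 0.64] − 0.54 = 1.48 − 0.54 = 0.94.
Reliability = 0.94 / 1.46 = 0.644.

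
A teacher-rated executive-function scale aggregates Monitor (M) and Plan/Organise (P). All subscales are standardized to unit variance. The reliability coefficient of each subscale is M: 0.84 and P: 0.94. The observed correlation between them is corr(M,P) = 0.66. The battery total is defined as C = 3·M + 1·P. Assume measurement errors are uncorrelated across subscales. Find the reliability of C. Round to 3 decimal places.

0.893

Var(C) = 3² + 1 + 2·[3·0.66] = 10 + 3.96 = 13.96.
With uncorrelated errors the cross-covariances are all true-score covariance, so they carry over unchanged; only the diagonal terms shrink to ρᵢσᵢ².
True-score variance = [3²·0.84 + 0.94] + 3.96 = 8.5 + 3.96 = 12.46.
Reliability = 12.46 / 13.96 = 0.893.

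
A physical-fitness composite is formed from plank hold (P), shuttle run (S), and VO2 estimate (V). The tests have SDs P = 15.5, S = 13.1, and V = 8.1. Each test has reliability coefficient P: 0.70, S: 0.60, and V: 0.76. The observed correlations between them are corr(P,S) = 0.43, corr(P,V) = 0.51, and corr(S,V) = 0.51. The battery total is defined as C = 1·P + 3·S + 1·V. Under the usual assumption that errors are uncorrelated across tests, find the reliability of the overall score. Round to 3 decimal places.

Var(C) = 15.5² + 3²·13.1² + 8.1² + 2·[3·15.5·13.1·0.43 + 15.5·8.1·0.51 + 3·13.1·8.1·0.51] = 1850.35 + 976.627 = 2826.98.
With uncorrelated errors the cross-covariances are all true-score covariance, so they carry over unchanged; only the diagonal terms shrink to ρᵢσᵢ².
True-score variance = [15.5²·0.70 + 3²·13.1²·0.60 + 8.1²·0.76] + 976.627 = 1144.73 + 976.627 = 2121.36.
Reliability = 2121.36 / 2826.98 = 0.750.

0.750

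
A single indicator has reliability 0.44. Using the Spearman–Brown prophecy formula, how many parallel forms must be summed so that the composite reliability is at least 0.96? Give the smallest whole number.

k ≥ ρ*(1−ρ₁)/(ρ₁(1−ρ*)) = 0.96·0.56 / (0.44·0.04) = 30.545.
Smallest integer k = 31.

31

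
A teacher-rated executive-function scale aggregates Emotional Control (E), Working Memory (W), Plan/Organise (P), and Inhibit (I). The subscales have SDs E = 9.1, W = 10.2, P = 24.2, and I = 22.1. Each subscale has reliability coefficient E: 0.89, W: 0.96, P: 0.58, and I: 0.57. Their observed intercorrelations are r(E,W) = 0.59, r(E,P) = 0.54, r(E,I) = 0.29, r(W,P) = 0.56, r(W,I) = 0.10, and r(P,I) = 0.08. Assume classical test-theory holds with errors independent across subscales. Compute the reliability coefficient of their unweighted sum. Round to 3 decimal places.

Var(E+W+P+I) = 9.1² + 10.2² + 24.2² + 22.1² + 2·[9.1·10.2·0.59 + 9.1·24.2·0.54 + 9.1·22.1·0.29 + 10.2·24.2·0.56 + 10.2·22.1·0.10 + 24.2·22.1·0.08] = 1260.9 + 871.125 = 2132.03.
Under uncorrelated errors the observed covariances equal the true-score covariances, so only the own-variance terms attenuate.
True-score variance = [9.1²·0.89 + 10.2²·0.96 + 24.2²·0.58 + 22.1²·0.57] + 871.125 = 791.644 + 871.125 = 1662.77.
Reliability = 1662.77 / 2132.03 = 0.780.

0.780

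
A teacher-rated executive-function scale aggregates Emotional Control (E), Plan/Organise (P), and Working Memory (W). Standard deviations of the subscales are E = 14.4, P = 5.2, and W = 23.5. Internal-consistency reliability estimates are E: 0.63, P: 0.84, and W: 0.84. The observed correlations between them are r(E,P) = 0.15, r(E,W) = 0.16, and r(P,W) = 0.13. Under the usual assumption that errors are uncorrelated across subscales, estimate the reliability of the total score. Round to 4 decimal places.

Var(E+P+W) = 14.4² + 5.2² + 23.5² + 2·[14.4·5.2·0.15 + 14.4·23.5·0.16 + 5.2·23.5·0.13] = 786.65 + 162.524 = 949.174.
Because errors are independent across components, Cov(Tᵢ,Tⱼ) = Cov(Xᵢ,Xⱼ); the off-diagonal part of the true-score variance is the same as above.
True-score variance = [14.4²·0.63 + 5.2²·0.84 + 23.5²·0.84] + 162.524 = 617.24 + 162.524 = 779.764.
Reliability = 779.764 / 949.174 = 0.8215.

0.8215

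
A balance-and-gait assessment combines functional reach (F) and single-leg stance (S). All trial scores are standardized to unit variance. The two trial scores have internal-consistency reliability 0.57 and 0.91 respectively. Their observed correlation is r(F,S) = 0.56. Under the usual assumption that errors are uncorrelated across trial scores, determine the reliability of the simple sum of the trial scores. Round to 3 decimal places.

0.833

Var(F+S) = 2 + 2·[0.56] = 2 + 1.12 = 3.12.
With uncorrelated errors the cross-covariances are all true-score covariance, so they carry over unchanged; only the diagonal terms shrink to ρᵢσᵢ².
True-score variance = [0.57 + 0.91] + 1.12 = 1.48 + 1.12 = 2.6.
Reliability = 2.6 / 3.12 = 0.833.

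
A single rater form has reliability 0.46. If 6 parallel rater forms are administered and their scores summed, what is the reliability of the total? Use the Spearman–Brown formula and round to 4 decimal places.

ρ_k = kρ / (1 + (k−1)ρ) = 6·0.46 / (1 + 5·0.46) = 2.760 / 3.300 = 0.8364.

0.8364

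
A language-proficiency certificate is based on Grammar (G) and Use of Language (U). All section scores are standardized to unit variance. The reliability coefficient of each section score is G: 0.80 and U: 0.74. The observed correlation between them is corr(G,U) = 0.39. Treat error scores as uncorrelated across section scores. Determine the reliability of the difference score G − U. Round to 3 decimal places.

0.623

Var(G−U) = 1 + 1 − 2·0.39 = 2 − 0.78 = 1.22.
Under uncorrelated errors the observed covariances equal the true-score covariances, so only the own-variance terms attenuate.
True-score variance = [0.80 + 0.74] − 0.78 = 1.54 − 0.78 = 0.76.
Reliability = 0.76 / 1.22 = 0.623.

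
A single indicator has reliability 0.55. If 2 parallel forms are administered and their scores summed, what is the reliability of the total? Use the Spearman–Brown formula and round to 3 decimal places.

0.710

ρ_k = kρ / (1 + (k−1)ρ) = 2·0.55 / (1 + 1·0.55) = 1.100 / 1.550 = 0.710.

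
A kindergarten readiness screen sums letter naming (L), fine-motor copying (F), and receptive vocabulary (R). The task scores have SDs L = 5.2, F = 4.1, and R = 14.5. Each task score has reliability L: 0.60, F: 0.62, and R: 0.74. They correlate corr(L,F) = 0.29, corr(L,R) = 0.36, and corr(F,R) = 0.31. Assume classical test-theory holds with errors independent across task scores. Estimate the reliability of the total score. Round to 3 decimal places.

0.799

Var(L+F+R) = 5.2² + 4.1² + 14.5² + 2·[5.2·4.1·0.29 + 5.2·14.5·0.36 + 4.1·14.5·0.31] = 254.1 + 103.513 = 357.613.
Because errors are independent across components, Cov(Tᵢ,Tⱼ) = Cov(Xᵢ,Xⱼ); the off-diagonal part of the true-score variance is the same as above.
True-score variance = [5.2²·0.60 + 4.1²·0.62 + 14.5²·0.74] + 103.513 = 182.231 + 103.513 = 285.744.
Reliability = 285.744 / 357.613 = 0.799.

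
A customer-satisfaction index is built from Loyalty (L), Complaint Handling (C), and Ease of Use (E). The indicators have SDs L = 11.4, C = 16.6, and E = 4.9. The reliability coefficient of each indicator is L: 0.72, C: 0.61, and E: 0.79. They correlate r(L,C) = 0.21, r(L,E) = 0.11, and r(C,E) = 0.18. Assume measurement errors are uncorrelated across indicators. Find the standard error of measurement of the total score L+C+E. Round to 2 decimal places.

Var(total) = 429.53 + 121.052 = 550.582.
True-score variance = 280.631 + 121.052 = 401.683, so reliability = 0.7296.
Error variance = 550.582 − 401.683 = 148.899; SEM = √148.899 = 12.20.

12.20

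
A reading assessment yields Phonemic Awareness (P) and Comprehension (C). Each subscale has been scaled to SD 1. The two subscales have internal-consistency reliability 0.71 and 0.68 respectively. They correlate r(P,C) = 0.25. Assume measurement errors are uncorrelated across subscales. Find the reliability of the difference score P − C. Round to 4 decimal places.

0.5933

Var(P−C) = 1 + 1 − 2·0.25 = 2 − 0.5 = 1.5.
With uncorrelated errors the cross-covariances are all true-score covariance, so they carry over unchanged; only the diagonal terms shrink to ρᵢσᵢ².
True-score variance = [0.71 + 0.68] − 0.5 = 1.39 − 0.5 = 0.89.
Reliability = 0.89 / 1.5 = 0.5933.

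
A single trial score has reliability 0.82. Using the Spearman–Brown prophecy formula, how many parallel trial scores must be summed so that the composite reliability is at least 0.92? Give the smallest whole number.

k ≥ ρ*(1−ρ₁)/(ρ₁(1−ρ*)) = 0.92·0.18 / (0.82·0.08) = 2.524.
Smallest integer k = 3.

3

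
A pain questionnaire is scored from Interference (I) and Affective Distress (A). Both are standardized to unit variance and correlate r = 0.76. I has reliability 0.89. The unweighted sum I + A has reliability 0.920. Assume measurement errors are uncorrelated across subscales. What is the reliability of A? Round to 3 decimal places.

Var(I+A) = 2 + 2·0.76 = 3.520.
True-score variance = ρ_I + ρ_A + 2·0.76, so 0.920 = (0.89 + ρ_A + 1.52) / 3.520.
ρ_A = 0.920·3.520 − 0.89 − 1.52 = 0.828.

0.828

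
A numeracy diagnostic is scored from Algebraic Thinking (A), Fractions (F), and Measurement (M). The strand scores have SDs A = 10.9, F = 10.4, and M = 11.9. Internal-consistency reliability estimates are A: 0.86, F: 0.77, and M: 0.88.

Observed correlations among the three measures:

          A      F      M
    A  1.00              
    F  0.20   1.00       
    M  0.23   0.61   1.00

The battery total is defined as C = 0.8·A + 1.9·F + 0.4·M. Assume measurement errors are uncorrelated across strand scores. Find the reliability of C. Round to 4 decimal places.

Var(C) = 0.8²·10.9² + 1.9²·10.4² + 0.4²·11.9² + 2·[1.52·10.9·10.4·0.20 + 0.32·10.9·11.9·0.23 + 0.76·10.4·11.9·0.61] = 489.154 + 202.766 = 691.92.
Because errors are independent across components, Cov(Tᵢ,Tⱼ) = Cov(Xᵢ,Xⱼ); the off-diagonal part of the true-score variance is the same as above.
True-score variance = [0.8²·10.9²·0.86 + 1.9²·10.4²·0.77 + 0.4²·11.9²·0.88] + 202.766 = 385.984 + 202.766 = 588.751.
Reliability = 588.751 / 691.92 = 0.8509.

0.8509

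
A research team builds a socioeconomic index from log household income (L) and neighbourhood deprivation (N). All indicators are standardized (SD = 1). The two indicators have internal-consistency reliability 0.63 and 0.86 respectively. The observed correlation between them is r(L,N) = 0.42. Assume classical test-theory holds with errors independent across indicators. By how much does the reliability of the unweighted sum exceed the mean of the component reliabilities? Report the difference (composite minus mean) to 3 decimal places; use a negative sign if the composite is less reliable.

0.075

Var(sum) = 2 + 0.84 = 2.84; true-score variance = 1.49 + 0.84 = 2.33; composite reliability = 0.8204.
Mean component reliability = 0.7450.
Difference = 0.8204 − 0.7450 = 0.075.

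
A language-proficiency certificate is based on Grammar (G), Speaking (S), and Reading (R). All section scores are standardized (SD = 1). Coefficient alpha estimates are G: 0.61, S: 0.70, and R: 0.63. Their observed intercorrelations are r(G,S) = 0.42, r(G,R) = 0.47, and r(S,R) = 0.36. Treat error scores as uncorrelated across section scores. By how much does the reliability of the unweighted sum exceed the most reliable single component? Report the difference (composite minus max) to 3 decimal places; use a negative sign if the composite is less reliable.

0.107

Var(sum) = 3 + 2.5 = 5.5; true-score variance = 1.94 + 2.5 = 4.44; composite reliability = 0.8073.
Max component reliability = 0.7000.
Difference = 0.8073 − 0.7000 = 0.107.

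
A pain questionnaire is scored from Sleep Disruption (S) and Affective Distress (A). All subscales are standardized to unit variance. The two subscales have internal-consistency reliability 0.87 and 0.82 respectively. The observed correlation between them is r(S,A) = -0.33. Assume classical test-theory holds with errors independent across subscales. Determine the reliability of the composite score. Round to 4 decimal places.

0.7687

Var(S+A) = 2 + 2·[(-0.33)] = 2 − 0.66 = 1.34.
Under uncorrelated errors the observed covariances equal the true-score covariances, so only the own-variance terms attenuate.
True-score variance = [0.87 + 0.82] − 0.66 = 1.69 − 0.66 = 1.03.
Reliability = 1.03 / 1.34 = 0.7687.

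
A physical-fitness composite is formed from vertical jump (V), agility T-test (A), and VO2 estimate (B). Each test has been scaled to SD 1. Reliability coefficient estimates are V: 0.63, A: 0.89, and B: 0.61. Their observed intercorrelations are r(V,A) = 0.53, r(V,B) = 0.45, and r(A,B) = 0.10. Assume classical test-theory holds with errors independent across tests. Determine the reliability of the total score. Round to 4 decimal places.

0.8314

Var(V+A+B) = 3 + 2·[0.53 + 0.45 + 0.10] = 3 + 2.16 = 5.16.
Because errors are independent across components, Cov(Tᵢ,Tⱼ) = Cov(Xᵢ,Xⱼ); the off-diagonal part of the true-score variance is the same as above.
True-score variance = [0.63 + 0.89 + 0.61] + 2.16 = 2.13 + 2.16 = 4.29.
Reliability = 4.29 / 5.16 = 0.8314.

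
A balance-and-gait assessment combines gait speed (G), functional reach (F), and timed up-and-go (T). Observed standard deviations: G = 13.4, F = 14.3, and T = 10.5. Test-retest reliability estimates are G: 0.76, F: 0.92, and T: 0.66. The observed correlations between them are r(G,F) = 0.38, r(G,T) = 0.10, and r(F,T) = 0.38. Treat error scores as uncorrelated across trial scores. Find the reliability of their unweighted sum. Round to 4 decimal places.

0.8761

Var(G+F+T) = 13.4² + 14.3² + 10.5² + 2·[13.4·14.3·0.38 + 13.4·10.5·0.10 + 14.3·10.5·0.38] = 494.3 + 287.885 = 782.185.
With uncorrelated errors the cross-covariances are all true-score covariance, so they carry over unchanged; only the diagonal terms shrink to ρᵢσᵢ².
True-score variance = [13.4²·0.76 + 14.3²·0.92 + 10.5²·0.66] + 287.885 = 397.361 + 287.885 = 685.247.
Reliability = 685.247 / 782.185 = 0.8761.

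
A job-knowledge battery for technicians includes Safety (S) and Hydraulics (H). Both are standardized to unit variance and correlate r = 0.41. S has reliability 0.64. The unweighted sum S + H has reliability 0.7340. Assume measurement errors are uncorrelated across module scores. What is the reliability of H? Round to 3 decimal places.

Var(S+H) = 2 + 2·0.41 = 2.820.
True-score variance = ρ_S + ρ_H + 2·0.41, so 0.7340 = (0.64 + ρ_H + 0.82) / 2.820.
ρ_H = 0.7340·2.820 − 0.64 − 0.82 = 0.610.

0.610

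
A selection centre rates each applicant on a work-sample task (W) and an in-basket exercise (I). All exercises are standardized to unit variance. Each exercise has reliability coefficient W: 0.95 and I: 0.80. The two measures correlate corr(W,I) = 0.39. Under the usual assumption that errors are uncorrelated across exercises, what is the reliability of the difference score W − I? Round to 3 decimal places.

0.795

Var(W−I) = 1 + 1 − 2·0.39 = 2 − 0.78 = 1.22.
Because errors are independent across components, Cov(Tᵢ,Tⱼ) = Cov(Xᵢ,Xⱼ); the off-diagonal part of the true-score variance is the same as above.
True-score variance = [0.95 + 0.80] − 0.78 = 1.75 − 0.78 = 0.97.
Reliability = 0.97 / 1.22 = 0.795.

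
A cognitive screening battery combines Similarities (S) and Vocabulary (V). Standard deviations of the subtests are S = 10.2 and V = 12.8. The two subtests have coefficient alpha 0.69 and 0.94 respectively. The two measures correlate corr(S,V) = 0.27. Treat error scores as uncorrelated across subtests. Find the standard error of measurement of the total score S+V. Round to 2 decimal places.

Var(total) = 267.88 + 70.5024 = 338.382.
True-score variance = 225.797 + 70.5024 = 296.3, so reliability = 0.8756.
Error variance = 338.382 − 296.3 = 42.0828; SEM = √42.0828 = 6.49.

6.49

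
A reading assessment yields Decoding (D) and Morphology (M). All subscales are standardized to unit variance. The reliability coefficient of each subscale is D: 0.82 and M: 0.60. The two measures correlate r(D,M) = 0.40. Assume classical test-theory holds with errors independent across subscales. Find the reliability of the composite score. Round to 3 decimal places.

0.793

Var(D+M) = 2 + 2·[0.40] = 2 + 0.8 = 2.8.
Because errors are independent across components, Cov(Tᵢ,Tⱼ) = Cov(Xᵢ,Xⱼ); the off-diagonal part of the true-score variance is the same as above.
True-score variance = [0.82 + 0.60] + 0.8 = 1.42 + 0.8 = 2.22.
Reliability = 2.22 / 2.8 = 0.793.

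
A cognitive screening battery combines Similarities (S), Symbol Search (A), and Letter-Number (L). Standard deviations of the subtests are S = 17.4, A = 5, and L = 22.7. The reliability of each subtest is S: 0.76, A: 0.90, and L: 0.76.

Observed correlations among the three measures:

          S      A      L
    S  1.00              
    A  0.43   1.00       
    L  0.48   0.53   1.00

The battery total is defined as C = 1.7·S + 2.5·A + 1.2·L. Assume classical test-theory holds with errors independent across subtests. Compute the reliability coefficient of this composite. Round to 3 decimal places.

Var(C) = 1.7²·17.4² + 2.5²·5² + 1.2²·22.7² + 2·[4.25·17.4·5·0.43 + 2.04·17.4·22.7·0.48 + 3·5·22.7·0.53] = 1773.24 + 1452.44 = 3225.69.
With uncorrelated errors the cross-covariances are all true-score covariance, so they carry over unchanged; only the diagonal terms shrink to ρᵢσᵢ².
True-score variance = [1.7²·17.4²·0.76 + 2.5²·5²·0.90 + 1.2²·22.7²·0.76] + 1452.44 = 1369.54 + 1452.44 = 2821.98.
Reliability = 2821.98 / 3225.69 = 0.875.

0.875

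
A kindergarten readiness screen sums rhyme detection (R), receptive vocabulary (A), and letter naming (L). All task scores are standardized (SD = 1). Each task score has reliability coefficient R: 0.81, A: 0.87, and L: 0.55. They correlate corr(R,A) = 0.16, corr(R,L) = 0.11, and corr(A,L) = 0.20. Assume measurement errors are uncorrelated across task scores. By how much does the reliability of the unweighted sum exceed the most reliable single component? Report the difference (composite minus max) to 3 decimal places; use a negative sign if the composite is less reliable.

-0.065

Var(sum) = 3 + 0.94 = 3.94; true-score variance = 2.23 + 0.94 = 3.17; composite reliability = 0.8046.
Max component reliability = 0.8700.
Difference = 0.8046 − 0.8700 = -0.065.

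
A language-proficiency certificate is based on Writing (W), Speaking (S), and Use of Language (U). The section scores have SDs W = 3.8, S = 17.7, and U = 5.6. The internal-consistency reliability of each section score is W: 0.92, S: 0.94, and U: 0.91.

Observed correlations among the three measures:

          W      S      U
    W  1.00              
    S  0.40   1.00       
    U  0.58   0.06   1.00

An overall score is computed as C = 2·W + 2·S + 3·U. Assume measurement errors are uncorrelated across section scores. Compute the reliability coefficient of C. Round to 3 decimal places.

0.948

Var(C) = 2²·3.8² + 2²·17.7² + 3²·5.6² + 2·[4·3.8·17.7·0.40 + 6·3.8·5.6·0.58 + 6·17.7·5.6·0.06] = 1593.16 + 434.707 = 2027.87.
With uncorrelated errors the cross-covariances are all true-score covariance, so they carry over unchanged; only the diagonal terms shrink to ρᵢσᵢ².
True-score variance = [2²·3.8²·0.92 + 2²·17.7²·0.94 + 3²·5.6²·0.91] + 434.707 = 1487.95 + 434.707 = 1922.66.
Reliability = 1922.66 / 2027.87 = 0.948.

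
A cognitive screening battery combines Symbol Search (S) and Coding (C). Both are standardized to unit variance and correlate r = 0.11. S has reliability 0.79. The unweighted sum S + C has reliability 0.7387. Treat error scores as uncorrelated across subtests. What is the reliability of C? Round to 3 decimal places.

0.630

Var(S+C) = 2 + 2·0.11 = 2.220.
True-score variance = ρ_S + ρ_C + 2·0.11, so 0.7387 = (0.79 + ρ_C + 0.22) / 2.220.
ρ_C = 0.7387·2.220 − 0.79 − 0.22 = 0.630.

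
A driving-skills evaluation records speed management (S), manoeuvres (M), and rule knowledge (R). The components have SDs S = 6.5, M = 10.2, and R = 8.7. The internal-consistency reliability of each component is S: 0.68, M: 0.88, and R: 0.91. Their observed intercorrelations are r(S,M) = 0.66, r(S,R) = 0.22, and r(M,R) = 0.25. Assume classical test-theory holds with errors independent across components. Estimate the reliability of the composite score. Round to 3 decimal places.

Var(S+M+R) = 6.5² + 10.2² + 8.7² + 2·[6.5·10.2·0.66 + 6.5·8.7·0.22 + 10.2·8.7·0.25] = 221.98 + 156.768 = 378.748.
Because errors are independent across components, Cov(Tᵢ,Tⱼ) = Cov(Xᵢ,Xⱼ); the off-diagonal part of the true-score variance is the same as above.
True-score variance = [6.5²·0.68 + 10.2²·0.88 + 8.7²·0.91] + 156.768 = 189.163 + 156.768 = 345.931.
Reliability = 345.931 / 378.748 = 0.913.

0.913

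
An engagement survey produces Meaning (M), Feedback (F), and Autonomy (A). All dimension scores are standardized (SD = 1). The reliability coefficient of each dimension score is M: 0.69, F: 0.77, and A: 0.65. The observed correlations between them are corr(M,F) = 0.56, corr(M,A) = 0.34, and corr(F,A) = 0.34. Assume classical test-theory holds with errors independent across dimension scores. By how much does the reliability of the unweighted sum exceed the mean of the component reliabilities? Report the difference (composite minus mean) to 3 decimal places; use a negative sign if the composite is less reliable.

0.134

Var(sum) = 3 + 2.48 = 5.48; true-score variance = 2.11 + 2.48 = 4.59; composite reliability = 0.8376.
Mean component reliability = 0.7033.
Difference = 0.8376 − 0.7033 = 0.134.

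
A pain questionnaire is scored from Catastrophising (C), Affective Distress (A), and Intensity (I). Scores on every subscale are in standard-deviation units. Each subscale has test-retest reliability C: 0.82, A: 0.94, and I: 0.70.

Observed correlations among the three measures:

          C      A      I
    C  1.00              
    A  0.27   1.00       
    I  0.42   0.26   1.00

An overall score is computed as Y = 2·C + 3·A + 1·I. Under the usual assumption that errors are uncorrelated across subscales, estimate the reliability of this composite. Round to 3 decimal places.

0.924

Var(Y) = 2² + 3² + 1 + 2·[6·0.27 + 2·0.42 + 3·0.26] = 14 + 6.48 = 20.48.
Under uncorrelated errors the observed covariances equal the true-score covariances, so only the own-variance terms attenuate.
True-score variance = [2²·0.82 + 3²·0.94 + 0.70] + 6.48 = 12.44 + 6.48 = 18.92.
Reliability = 18.92 / 20.48 = 0.924.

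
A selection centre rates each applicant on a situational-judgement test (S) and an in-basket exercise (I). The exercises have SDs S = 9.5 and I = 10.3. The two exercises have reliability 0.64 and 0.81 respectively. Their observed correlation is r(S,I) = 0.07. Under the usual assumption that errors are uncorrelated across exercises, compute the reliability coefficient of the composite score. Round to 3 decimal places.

Var(S+I) = 9.5² + 10.3² + 2·[9.5·10.3·0.07] = 196.34 + 13.699 = 210.039.
Because errors are independent across components, Cov(Tᵢ,Tⱼ) = Cov(Xᵢ,Xⱼ); the off-diagonal part of the true-score variance is the same as above.
True-score variance = [9.5²·0.64 + 10.3²·0.81] + 13.699 = 143.693 + 13.699 = 157.392.
Reliability = 157.392 / 210.039 = 0.749.

0.749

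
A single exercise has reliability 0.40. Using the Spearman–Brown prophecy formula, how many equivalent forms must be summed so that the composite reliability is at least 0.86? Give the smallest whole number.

k ≥ ρ*(1−ρ₁)/(ρ₁(1−ρ*)) = 0.86·0.60 / (0.40·0.14) = 9.214.
Smallest integer k = 10.

10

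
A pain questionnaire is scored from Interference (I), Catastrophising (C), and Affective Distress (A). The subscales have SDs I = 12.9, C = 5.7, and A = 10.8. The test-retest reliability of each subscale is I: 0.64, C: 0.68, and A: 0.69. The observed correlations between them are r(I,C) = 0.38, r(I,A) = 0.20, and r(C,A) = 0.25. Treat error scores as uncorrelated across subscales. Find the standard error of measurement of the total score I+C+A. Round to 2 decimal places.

10.32

Var(total) = 315.54 + 142.391 = 457.931.
True-score variance = 209.077 + 142.391 = 351.468, so reliability = 0.7675.
Error variance = 457.931 − 351.468 = 106.463; SEM = √106.463 = 10.32.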